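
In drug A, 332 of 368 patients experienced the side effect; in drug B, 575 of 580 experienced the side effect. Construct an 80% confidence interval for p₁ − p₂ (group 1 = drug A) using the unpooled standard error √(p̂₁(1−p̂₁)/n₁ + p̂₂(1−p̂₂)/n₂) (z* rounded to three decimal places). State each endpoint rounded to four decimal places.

p̂₁ = 332/368 = 0.90217, p̂₂ = 575/580 = 0.99138; p̂₁ − p̂₂ = -0.08921.
SE = √(0.000239826 + 0.000014735) = √0.000254561 = 0.015955.
The 80% critical value is z* = 1.282. Margin = 1.282·0.015955 = 0.02045.
CI: -0.08921 ± 0.02045 = (-0.1097, -0.0688).

(-0.1097, -0.0688)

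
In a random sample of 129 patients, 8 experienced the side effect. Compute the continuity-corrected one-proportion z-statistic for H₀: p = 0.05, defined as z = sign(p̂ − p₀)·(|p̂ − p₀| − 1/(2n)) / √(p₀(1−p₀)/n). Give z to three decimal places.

z = 0.424

With x = 8 successes in n = 129, p̂ = 0.06202. p̂ − p₀ = 0.012016.
1/(2n) = 0.003876.
Corrected numerator: |0.012016| − 0.003876 = 0.008140.
SE₀ = √(0.05·0.95/129) = 0.019189.
z = +0.008140/0.019189 = 0.424.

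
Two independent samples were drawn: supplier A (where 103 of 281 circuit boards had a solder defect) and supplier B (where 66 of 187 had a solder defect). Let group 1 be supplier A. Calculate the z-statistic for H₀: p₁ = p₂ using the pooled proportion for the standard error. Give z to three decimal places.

z = 0.300

Sample proportions: p̂₁ = 103/281 = 0.36655 and p̂₂ = 66/187 = 0.35294.
Pooling: p̂ = 169/468 = 0.36111.
Pooled SE = √[0.2307099·0.00890631] ≈ 0.045330.
z = (p̂₁ − p̂₂)/SE = (0.36655 − 0.35294)/0.045330 = 0.01361/0.045330 = 0.300.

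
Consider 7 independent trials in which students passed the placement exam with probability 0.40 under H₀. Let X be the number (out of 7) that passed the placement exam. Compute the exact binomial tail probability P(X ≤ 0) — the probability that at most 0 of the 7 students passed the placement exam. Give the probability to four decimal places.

X ~ Binomial(n=7, p=0.40).
P(X ≤ 0) = C(7,0)·0.40^0·0.60^7.
= 0.027994 = 0.0280.

P = 0.0280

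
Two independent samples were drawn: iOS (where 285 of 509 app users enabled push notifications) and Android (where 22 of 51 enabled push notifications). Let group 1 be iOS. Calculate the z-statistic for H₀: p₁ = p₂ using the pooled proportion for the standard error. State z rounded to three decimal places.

Sample proportions: p̂₁ = 285/509 = 0.55992 and p̂₂ = 22/51 = 0.43137.
Pooling: p̂ = 307/560 = 0.54821.
Pooled SE = √[0.2476754·0.02157248] ≈ 0.073096.
z = (p̂₁ − p̂₂)/SE = (0.55992 − 0.43137)/0.073096 = 0.12855/0.073096 = 1.759.

z = 1.759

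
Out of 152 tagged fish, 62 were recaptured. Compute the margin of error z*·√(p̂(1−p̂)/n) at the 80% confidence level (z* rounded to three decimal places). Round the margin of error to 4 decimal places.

ME = 0.0511

p̂ = 62/152 = 0.40789.
Standard error of p̂: √(0.241517/152) = √0.001588925 = 0.039861.
z* = 1.282 at the 80% level.
ME = 1.282·0.039861 = 0.0511.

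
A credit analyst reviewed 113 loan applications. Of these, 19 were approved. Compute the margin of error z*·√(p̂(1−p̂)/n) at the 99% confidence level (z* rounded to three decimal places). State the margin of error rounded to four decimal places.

ME = 0.0906

With x = 19 successes in n = 113, p̂ = 0.16814.
SE = √(p̂(1−p̂)/n) = √(0.139870/113) = 0.035182.
z* = 2.576 at the 99% level.
ME = 2.576·0.035182 = 0.0906.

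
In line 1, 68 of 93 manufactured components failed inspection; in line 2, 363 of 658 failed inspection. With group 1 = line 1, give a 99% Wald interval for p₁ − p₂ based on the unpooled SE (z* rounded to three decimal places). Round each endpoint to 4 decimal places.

(0.0510, 0.3080)

p̂₁ = 68/93 = 0.73118, p̂₂ = 363/658 = 0.55167; p̂₁ − p̂₂ = 0.17951.
Unpooled SE = √(p̂₁(1−p̂₁)/n₁ + p̂₂(1−p̂₂)/n₂) = √(0.002113489 + 0.000375882) = 0.049894.
The 99% critical value is z* = 2.576. Margin = 2.576·0.049894 = 0.12853.
Interval: 0.17951 ± 0.12853 → (0.0510, 0.3080).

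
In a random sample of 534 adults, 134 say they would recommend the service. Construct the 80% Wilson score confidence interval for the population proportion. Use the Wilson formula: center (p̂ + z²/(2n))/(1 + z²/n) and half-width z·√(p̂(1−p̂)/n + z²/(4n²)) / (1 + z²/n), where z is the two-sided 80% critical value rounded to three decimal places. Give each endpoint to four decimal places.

p̂ = 134/534 = 0.25094; z = 1.282, so z² = 1.643524.
Denominator 1 + z²/n = 1 + 1.643524/534 = 1.003078.
Adjusted center: (0.25094 + z²/(2n))/1.003078 = 0.25170.
Radicand: p̂(1−p̂)/n + z²/(4n²) = 0.000351999 + 0.000001441 = 0.000353440.
Half-width = z·√(radicand)/denom = 1.282·0.018800/1.003078 = 0.02403.
So the interval runs from 0.2277 to 0.2757.

(0.2277, 0.2757)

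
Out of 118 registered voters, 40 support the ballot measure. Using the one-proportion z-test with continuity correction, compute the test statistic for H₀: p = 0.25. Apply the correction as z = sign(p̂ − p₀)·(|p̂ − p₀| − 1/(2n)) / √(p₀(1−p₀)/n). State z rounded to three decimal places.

p̂ = 40/118 = 0.33898. p̂ − p₀ = 0.088983.
Continuity correction 1/(2n) = 1/236 = 0.004237.
Corrected numerator: |0.088983| − 0.004237 = 0.084746.
Under H₀, SE = √(p₀(1−p₀)/n) = √(0.25·0.75/118) = √0.001588983 = 0.039862.
z = +0.084746/0.039862 = 2.126.

z = 2.126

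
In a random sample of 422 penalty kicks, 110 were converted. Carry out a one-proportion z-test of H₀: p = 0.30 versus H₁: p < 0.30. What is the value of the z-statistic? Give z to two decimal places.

With x = 110 successes in n = 422, p̂ = 0.26066.
Null standard error: √(0.30·0.70/422) = √0.000497630 = 0.022308.
z = (0.26066 − 0.30)/0.022308 = -0.03934/0.022308 = -1.76.

z = -1.76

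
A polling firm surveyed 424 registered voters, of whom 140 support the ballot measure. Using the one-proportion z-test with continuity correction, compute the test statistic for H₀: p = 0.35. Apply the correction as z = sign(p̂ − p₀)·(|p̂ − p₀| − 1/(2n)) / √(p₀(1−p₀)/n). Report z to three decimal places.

z = -0.804

The sample proportion is 140/424 = 0.33019. p̂ − p₀ = -0.019811.
1/(2n) = 0.001179.
Corrected numerator: |-0.019811| − 0.001179 = 0.018632.
SE₀ = √(0.35·0.65/424) = 0.023164.
z = −0.018632/0.023164 = -0.804.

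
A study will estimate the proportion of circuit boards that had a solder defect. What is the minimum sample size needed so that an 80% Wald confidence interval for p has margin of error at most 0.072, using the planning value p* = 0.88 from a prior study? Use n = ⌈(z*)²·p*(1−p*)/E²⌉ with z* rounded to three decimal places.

n = 34

z* = 1.282 at the 80% level.
p*(1−p*) = 0.1056.
Required n before rounding: 1.643524 × 0.1056 / 0.072² = 33.479.
Rounding up, n = 34.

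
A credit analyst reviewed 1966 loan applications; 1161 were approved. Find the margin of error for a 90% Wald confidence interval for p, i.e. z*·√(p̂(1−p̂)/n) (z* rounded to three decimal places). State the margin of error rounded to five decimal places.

ME = 0.01824

The sample proportion is 1161/1966 = 0.59054.
SE = √(p̂(1−p̂)/n) = √(0.241803/1966) = 0.011090.
z* = 1.645 at the 90% level.
ME = 1.645·0.011090 = 0.01824.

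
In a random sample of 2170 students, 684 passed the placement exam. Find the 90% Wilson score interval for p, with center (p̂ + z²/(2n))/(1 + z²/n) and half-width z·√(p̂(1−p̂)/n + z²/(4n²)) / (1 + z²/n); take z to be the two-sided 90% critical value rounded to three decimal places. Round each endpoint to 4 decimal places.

(0.2990, 0.3318)

p̂ = 684/2170 = 0.31521; z = 1.645, so z² = 2.706025.
Denominator 1 + z²/n = 1 + 2.706025/2170 = 1.001247.
Adjusted center: (0.31521 + z²/(2n))/1.001247 = 0.31544.
Radicand: p̂(1−p̂)/n + z²/(4n²) = 0.000099471 + 0.000000144 = 0.000099615.
Half-width = 1.645·√0.000099615/1.001247 = 0.01640.
CI: 0.31544 ± 0.01640 = (0.2990, 0.3318).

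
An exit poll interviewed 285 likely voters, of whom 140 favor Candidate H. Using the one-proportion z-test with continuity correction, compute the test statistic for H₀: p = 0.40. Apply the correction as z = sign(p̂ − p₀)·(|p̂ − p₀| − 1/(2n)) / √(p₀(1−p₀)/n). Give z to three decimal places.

With x = 140 successes in n = 285, p̂ = 0.49123. p̂ − p₀ = 0.091228.
Continuity correction 1/(2n) = 1/570 = 0.001754.
Corrected numerator: |0.091228| − 0.001754 = 0.089474.
Null standard error: √(0.40·0.60/285) = √0.000842105 = 0.029019.
z = (+)0.089474/0.029019 = 3.083.

z = 3.083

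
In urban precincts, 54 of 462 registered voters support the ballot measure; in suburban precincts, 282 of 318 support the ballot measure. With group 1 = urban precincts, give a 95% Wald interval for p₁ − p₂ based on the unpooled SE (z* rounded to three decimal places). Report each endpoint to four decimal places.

p̂₁ = 0.11688, p̂₂ = 0.88679, so the observed difference is -0.76991.
SE = √(0.000223423 + 0.000315697) = √0.000539120 = 0.023219.
The 95% critical value is z* = 1.960. Margin = 1.960·0.023219 = 0.04551.
So the interval runs from -0.8154 to -0.7244.

(-0.8154, -0.7244)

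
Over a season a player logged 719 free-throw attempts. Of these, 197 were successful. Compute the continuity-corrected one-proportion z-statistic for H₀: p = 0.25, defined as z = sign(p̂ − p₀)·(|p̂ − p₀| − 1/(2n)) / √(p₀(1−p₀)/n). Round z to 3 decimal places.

Sample proportion p̂ = 197/719 = 0.27399. p̂ − p₀ = 0.023992.
1/(2n) = 0.000695.
Corrected numerator: |0.023992| − 0.000695 = 0.023297.
Null standard error: √(0.25·0.75/719) = √0.000260779 = 0.016149.
z = (+)0.023297/0.016149 = 1.443.

z = 1.443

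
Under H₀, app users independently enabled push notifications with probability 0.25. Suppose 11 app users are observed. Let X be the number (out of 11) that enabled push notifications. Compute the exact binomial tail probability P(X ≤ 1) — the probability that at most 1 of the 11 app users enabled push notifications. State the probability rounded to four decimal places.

P = 0.1971

X ~ Binomial(n=11, p=0.25).
P(X ≤ 1) = C(11,0)·0.25^0·0.75^11 + C(11,1)·0.25^1·0.75^10.
= 0.042235 + 0.154862 = 0.1971.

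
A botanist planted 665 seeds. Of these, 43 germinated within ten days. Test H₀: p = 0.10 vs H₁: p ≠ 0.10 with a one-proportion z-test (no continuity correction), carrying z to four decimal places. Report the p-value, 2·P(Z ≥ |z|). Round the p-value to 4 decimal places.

p-value = 0.0024

With x = 43 successes in n = 665, p̂ = 0.06466.
Null standard error: √(0.10·0.90/665) = √0.000135338 = 0.011634.
z = (p̂ − p₀)/SE = (43/665 − 0.10)/0.011634 ≈ -3.0376.
p-value = 2·P(Z ≥ |z|) with z = -3.0376 → 0.0024.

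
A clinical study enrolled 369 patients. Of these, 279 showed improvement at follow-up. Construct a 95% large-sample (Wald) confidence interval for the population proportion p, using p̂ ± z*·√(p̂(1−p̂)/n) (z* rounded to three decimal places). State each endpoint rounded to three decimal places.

Sample proportion p̂ = 279/369 = 0.75610.
SE(p̂) = √(0.75610·0.24390/369) = 0.022355.
For 95% confidence, z* = 1.960.
Margin = 1.960·0.022355 = 0.04382.
So the interval runs from 0.712 to 0.800.

(0.712, 0.800)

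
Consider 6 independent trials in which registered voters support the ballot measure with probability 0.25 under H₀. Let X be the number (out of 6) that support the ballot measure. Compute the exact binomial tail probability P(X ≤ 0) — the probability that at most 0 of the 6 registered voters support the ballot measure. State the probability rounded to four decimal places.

P = 0.1780

X ~ Binomial(n=6, p=0.25).
P(X ≤ 0) = C(6,0)·0.25^0·0.75^6.
= 0.177979 = 0.1780.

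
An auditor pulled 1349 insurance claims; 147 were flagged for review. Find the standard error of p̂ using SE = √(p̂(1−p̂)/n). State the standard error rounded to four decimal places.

With x = 147 successes in n = 1349, p̂ = 0.10897.
p̂(1−p̂) = 0.10897·0.89103 = 0.097096.
SE = √(0.097096/1349) = 0.0085.

SE = 0.0085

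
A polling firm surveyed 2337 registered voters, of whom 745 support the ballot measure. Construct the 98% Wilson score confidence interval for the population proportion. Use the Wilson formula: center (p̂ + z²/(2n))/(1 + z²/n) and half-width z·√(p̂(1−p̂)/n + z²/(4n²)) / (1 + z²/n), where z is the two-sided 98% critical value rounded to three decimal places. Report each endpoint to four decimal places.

(0.2968, 0.3416)

Here p̂ = 745/2337 = 0.31878 and z = 2.326 (z² = 5.410276).
Denominator 1 + z²/n = 1 + 5.410276/2337 = 1.002315.
Center = (0.31878 + 0.001158)/1.002315 = 0.31920.
Radicand: p̂(1−p̂)/n + z²/(4n²) = 0.000092923 + 0.000000248 = 0.000093171.
Half-width = 2.326·√0.000093171/1.002315 = 0.02240.
CI: 0.31920 ± 0.02240 = (0.2968, 0.3416).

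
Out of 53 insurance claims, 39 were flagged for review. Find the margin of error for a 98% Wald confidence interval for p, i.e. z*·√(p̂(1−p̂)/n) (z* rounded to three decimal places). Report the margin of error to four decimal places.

The sample proportion is 39/53 = 0.73585.
Standard error of p̂: √(0.194375/53) = √0.003667457 = 0.060560.
z* = 2.326 at the 98% level.
ME = 2.326·0.060560 = 0.1409.

ME = 0.1409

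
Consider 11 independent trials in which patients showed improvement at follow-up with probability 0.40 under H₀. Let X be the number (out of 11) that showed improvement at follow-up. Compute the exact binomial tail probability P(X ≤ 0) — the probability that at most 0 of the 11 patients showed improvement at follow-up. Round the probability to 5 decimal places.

X is binomial with n = 11 and p = 0.40.
P(X ≤ 0) = C(11,0)·0.40^0·0.60^11.
= 0.003628 = 0.00363.

P = 0.00363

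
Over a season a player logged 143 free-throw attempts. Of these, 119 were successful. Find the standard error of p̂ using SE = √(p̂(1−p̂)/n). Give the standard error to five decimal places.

SE = 0.03125

The sample proportion is 119/143 = 0.83217.
p̂(1−p̂) = 0.83217·0.16783 = 0.139663.
SE = √(0.139663/143) = 0.03125.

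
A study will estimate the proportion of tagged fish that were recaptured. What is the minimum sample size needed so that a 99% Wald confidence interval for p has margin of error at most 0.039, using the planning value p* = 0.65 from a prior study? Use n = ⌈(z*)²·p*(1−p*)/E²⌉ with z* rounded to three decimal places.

For 99% confidence, z* = 2.576.
p*(1−p*) = 0.65·0.35 = 0.2275.
(z*)²·p*(1−p*)/E² = 6.635776·0.2275/0.001521 = 992.531.
Rounding up, n = 993.

n = 993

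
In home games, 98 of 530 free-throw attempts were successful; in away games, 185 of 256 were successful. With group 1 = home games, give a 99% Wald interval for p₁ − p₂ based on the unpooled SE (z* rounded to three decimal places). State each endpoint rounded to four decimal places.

p̂₁ = 0.18491, p̂₂ = 0.72266, so the observed difference is -0.53775.
SE = √(0.000284369 + 0.000782907) = √0.001067276 = 0.032669.
For 99% confidence, z* = 2.576. Margin of error = 0.08416.
CI: -0.53775 ± 0.08416 = (-0.6219, -0.4536).

(-0.6219, -0.4536)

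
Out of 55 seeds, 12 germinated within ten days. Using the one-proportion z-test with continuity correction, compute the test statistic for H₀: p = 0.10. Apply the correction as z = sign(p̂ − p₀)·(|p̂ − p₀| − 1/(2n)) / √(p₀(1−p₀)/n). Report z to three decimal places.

p̂ = 12/55 = 0.21818. p̂ − p₀ = 0.118182.
Continuity correction 1/(2n) = 1/110 = 0.009091.
Corrected numerator: |0.118182| − 0.009091 = 0.109091.
Null standard error: √(0.10·0.90/55) = √0.001636364 = 0.040452.
z = (+)0.109091/0.040452 = 2.697.

z = 2.697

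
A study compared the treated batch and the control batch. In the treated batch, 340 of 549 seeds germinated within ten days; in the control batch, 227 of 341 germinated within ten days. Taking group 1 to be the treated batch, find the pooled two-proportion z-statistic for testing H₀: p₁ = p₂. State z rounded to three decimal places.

Sample proportions: p̂₁ = 340/549 = 0.61931 and p̂₂ = 227/341 = 0.66569.
Pooling: p̂ = 567/890 = 0.63708.
Pooled SE = √[0.2312094·0.00475404] ≈ 0.033154.
z = -0.04638/0.033154 = -1.399.

z = -1.399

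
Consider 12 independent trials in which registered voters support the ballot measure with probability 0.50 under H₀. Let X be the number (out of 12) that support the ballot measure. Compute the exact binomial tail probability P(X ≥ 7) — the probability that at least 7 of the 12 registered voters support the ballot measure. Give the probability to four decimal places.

X ~ Binomial(n=12, p=0.50).
P(X ≥ 7) = Σ_{j=7}^{12} C(12,j)·0.50^j·0.50^{12−j}.
= 0.193359 + 0.120850 + 0.053711 + 0.016113 + 0.002930 + 0.000244 = 0.3872.

P = 0.3872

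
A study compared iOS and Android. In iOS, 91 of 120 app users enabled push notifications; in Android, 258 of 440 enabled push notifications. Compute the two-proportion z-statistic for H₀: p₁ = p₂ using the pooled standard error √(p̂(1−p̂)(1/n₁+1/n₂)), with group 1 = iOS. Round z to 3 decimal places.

z = 3.446

Sample proportions: p̂₁ = 91/120 = 0.75833 and p̂₂ = 258/440 = 0.58636.
Pooled p̂ = (91+258)/(120+440) = 349/560 = 0.62321.
SE = √[p̂(1−p̂)(1/n₁+1/n₂)] = √[0.62321·0.37679·(1/120+1/440)] ≈ 0.049905.
z = 0.17197/0.049905 = 3.446.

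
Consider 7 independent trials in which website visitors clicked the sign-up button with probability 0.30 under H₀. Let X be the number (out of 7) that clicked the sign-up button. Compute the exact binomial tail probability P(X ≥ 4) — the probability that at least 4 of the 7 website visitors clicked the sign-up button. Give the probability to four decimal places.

X is binomial with n = 7 and p = 0.30.
P(X ≥ 4) = C(7,4)·0.30^4·0.70^3 + C(7,5)·0.30^5·0.70^2 + C(7,6)·0.30^6·0.70^1 + C(7,7)·0.30^7·0.70^0.
= 0.097240 + 0.025005 + 0.003572 + 0.000219 = 0.1260.

P = 0.1260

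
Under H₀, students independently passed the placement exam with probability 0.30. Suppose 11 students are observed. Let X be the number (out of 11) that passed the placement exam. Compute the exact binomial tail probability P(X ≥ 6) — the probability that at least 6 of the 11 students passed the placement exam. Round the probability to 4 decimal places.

X ~ Binomial(n=11, p=0.30).
P(X ≥ 6) = Σ_{j=6}^{11} C(11,j)·0.30^j·0.70^{11−j}.
= 0.056606 + 0.017328 + 0.003713 + 0.000530 + 0.000045 + 0.000002 = 0.0782.

P = 0.0782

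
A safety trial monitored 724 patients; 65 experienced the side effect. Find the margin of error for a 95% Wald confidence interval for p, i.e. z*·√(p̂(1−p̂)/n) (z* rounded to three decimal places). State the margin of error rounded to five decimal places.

ME = 0.02082

Sample proportion p̂ = 65/724 = 0.08978.
SE = √(p̂(1−p̂)/n) = √(0.081719/724) = 0.010624.
The 95% critical value is z* = 1.960.
ME = 1.960·0.010624 = 0.02082.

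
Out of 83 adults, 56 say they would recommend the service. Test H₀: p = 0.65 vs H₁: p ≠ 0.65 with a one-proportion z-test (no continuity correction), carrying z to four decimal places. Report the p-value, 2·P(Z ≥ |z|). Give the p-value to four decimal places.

p-value = 0.6371

The sample proportion is 56/83 = 0.67470.
SE₀ = √(0.65·0.35/83) = 0.052354.
Test statistic (full precision, shown to 4 dp): z = (56/83 − 0.65)/SE₀ ≈ 0.4718.
p-value = 2·P(Z ≥ |z|) with z = 0.4718 → 0.6371.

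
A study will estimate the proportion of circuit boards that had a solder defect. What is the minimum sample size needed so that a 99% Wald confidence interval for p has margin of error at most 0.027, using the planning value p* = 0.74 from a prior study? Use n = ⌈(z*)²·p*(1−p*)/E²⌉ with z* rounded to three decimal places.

For 99% confidence, z* = 2.576.
p*(1−p*) = 0.1924.
(z*)²·p*(1−p*)/E² = 6.635776·0.1924/0.000729 = 1751.335.
Rounding up, n = 1752.

n = 1752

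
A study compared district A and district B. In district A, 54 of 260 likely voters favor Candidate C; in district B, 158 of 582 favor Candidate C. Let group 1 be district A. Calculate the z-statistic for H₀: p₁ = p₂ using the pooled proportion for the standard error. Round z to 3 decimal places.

z = -1.970

p̂₁ = 54/260 = 0.20769, p̂₂ = 158/582 = 0.27148.
Pooled p̂ = (54+158)/(260+582) = 212/842 = 0.25178.
SE = √[p̂(1−p̂)(1/n₁+1/n₂)] = √[0.25178·0.74822·(1/260+1/582)] ≈ 0.032377.
z = (p̂₁ − p̂₂)/SE = (0.20769 − 0.27148)/0.032377 = -0.06379/0.032377 = -1.970.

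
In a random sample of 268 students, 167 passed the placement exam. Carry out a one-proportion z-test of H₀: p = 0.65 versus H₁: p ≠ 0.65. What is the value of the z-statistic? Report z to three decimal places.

z = -0.922

With x = 167 successes in n = 268, p̂ = 0.62313.
Under H₀, SE = √(p₀(1−p₀)/n) = √(0.65·0.35/268) = √0.000848881 = 0.029136.
z = (p̂ − p₀)/SE = (0.62313 − 0.65)/0.029136 = -0.922.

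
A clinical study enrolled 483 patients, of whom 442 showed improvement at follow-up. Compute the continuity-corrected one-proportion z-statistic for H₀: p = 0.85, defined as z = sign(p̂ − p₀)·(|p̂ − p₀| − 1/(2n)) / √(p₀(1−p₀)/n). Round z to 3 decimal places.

z = 3.944

Sample proportion p̂ = 442/483 = 0.91511. p̂ − p₀ = 0.065114.
Continuity correction 1/(2n) = 1/966 = 0.001035.
Corrected numerator: |0.065114| − 0.001035 = 0.064079.
Null standard error: √(0.85·0.15/483) = √0.000263975 = 0.016247.
z = (+)0.064079/0.016247 = 3.944.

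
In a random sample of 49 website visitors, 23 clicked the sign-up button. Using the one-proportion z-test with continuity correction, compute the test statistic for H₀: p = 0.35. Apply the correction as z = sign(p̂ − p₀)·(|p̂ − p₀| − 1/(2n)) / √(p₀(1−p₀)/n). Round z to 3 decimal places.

z = 1.602

p̂ = 23/49 = 0.46939. p̂ − p₀ = 0.119388.
1/(2n) = 0.010204.
Corrected numerator: |0.119388| − 0.010204 = 0.109184.
SE₀ = √(0.35·0.65/49) = 0.068139.
z = (+)0.109184/0.068139 = 1.602.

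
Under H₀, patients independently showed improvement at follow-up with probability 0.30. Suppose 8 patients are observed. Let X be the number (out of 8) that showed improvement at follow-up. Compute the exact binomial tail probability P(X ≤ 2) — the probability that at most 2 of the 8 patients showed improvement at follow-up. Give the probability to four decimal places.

X ~ Binomial(n=8, p=0.30).
P(X ≤ 2) = C(8,0)·0.30^0·0.70^8 + C(8,1)·0.30^1·0.70^7 + C(8,2)·0.30^2·0.70^6.
= 0.057648 + 0.197650 + 0.296475 = 0.5518.

P = 0.5518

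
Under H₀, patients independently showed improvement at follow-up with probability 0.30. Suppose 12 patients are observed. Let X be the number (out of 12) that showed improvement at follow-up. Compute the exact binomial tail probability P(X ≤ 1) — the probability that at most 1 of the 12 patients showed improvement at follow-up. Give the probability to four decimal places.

X ~ Binomial(n=12, p=0.30).
P(X ≤ 1) = C(12,0)·0.30^0·0.70^12 + C(12,1)·0.30^1·0.70^11.
= 0.013841 + 0.071184 = 0.0850.

P = 0.0850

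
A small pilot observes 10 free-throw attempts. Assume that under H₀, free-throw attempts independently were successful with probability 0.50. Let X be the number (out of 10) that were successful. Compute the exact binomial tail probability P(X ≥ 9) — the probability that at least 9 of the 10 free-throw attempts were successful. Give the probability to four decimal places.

P = 0.0107

X ~ Binomial(n=10, p=0.50).
P(X ≥ 9) = C(10,9)·0.50^9·0.50^1 + C(10,10)·0.50^10·0.50^0.
= 0.009766 + 0.000977 = 0.0107.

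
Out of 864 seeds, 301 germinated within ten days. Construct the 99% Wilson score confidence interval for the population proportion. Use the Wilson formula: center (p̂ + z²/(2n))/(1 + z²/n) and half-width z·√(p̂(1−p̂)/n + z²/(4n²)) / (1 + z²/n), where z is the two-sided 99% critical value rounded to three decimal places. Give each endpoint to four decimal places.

p̂ = 301/864 = 0.34838; z = 2.576, so z² = 6.635776.
1 + z²/n = 1.007680.
Adjusted center: (0.34838 + z²/(2n))/1.007680 = 0.34954.
Radicand: p̂(1−p̂)/n + z²/(4n²) = 0.000262745 + 0.000002222 = 0.000264967.
Half-width = 2.576·√0.000264967/1.007680 = 0.04161.
So the interval runs from 0.3079 to 0.3911.

(0.3079, 0.3911)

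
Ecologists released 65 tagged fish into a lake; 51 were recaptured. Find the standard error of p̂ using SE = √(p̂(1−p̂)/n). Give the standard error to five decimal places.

The sample proportion is 51/65 = 0.78462.
p̂(1−p̂) = 0.168991.
Dividing by n and taking the root: √0.002599862 = 0.05099.

SE = 0.05099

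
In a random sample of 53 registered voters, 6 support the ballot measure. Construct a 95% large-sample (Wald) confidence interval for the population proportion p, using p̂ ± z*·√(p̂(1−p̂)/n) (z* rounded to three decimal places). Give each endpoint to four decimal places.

p̂ = 6/53 = 0.11321.
SE(p̂) = √(0.11321·0.88679/53) = 0.043522.
The 95% critical value is z* = 1.960.
Margin of error: 1.960 × 0.043522 = 0.08530.
So the interval runs from 0.0279 to 0.1985.

(0.0279, 0.1985)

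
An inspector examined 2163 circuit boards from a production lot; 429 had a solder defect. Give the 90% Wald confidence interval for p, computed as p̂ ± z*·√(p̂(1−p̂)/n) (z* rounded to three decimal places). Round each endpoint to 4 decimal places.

(0.1842, 0.2124)

The sample proportion is 429/2163 = 0.19834.
SE(p̂) = √(0.19834·0.80166/2163) = 0.008574.
For 90% confidence, z* = 1.645.
Margin = 1.645·0.008574 = 0.01410.
So the interval runs from 0.1842 to 0.2124.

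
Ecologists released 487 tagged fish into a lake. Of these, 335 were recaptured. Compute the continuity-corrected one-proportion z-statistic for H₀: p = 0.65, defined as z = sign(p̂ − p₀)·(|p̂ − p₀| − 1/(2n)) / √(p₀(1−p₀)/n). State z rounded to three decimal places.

z = 1.705

p̂ = 335/487 = 0.68789. p̂ − p₀ = 0.037885.
1/(2n) = 0.001027.
Corrected numerator: |0.037885| − 0.001027 = 0.036858.
SE₀ = √(0.65·0.35/487) = 0.021614.
z = +0.036858/0.021614 = 1.705.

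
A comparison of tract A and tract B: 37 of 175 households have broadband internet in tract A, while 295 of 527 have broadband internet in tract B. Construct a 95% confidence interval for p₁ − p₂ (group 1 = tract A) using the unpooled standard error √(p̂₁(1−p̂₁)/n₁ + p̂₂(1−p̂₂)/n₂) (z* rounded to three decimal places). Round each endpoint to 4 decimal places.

p̂₁ = 0.21143, p̂₂ = 0.55977, so the observed difference is -0.34834.
SE = √(0.000952723 + 0.000467604) = √0.001420327 = 0.037687.
For 95% confidence, z* = 1.960. Margin of error = 0.07387.
So the interval runs from -0.4222 to -0.2745.

(-0.4222, -0.2745)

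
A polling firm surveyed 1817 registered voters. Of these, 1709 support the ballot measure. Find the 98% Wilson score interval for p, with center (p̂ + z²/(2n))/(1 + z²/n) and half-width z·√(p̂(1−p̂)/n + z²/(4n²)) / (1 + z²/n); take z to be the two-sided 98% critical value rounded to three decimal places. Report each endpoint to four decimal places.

Here p̂ = 1709/1817 = 0.94056 and z = 2.326 (z² = 5.410276).
1 + z²/n = 1.002978.
Center = (0.94056 + 0.001489)/1.002978 = 0.93925.
Radicand: p̂(1−p̂)/n + z²/(4n²) = 0.000030768 + 0.000000410 = 0.000031178.
Half-width = z·√(radicand)/denom = 2.326·0.005584/1.002978 = 0.01295.
So the interval runs from 0.9263 to 0.9522.

(0.9263, 0.9522)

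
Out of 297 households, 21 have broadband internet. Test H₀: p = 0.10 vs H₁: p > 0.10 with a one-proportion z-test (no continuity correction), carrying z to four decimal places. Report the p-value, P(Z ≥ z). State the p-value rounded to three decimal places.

p-value = 0.954

Sample proportion p̂ = 21/297 = 0.07071.
Null standard error: √(0.10·0.90/297) = √0.000303030 = 0.017408.
Test statistic (full precision, shown to 4 dp): z = (21/297 − 0.10)/SE₀ ≈ -1.6828.
p-value = P(Z ≥ z) with z = -1.6828 → 0.954.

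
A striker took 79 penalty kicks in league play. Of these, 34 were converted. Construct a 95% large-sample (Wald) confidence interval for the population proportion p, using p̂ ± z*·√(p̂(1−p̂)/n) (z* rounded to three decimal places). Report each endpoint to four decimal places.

(0.3212, 0.5396)

The sample proportion is 34/79 = 0.43038.
SE = √(p̂(1−p̂)/n) = √(0.245153/79) = 0.055706.
z* = 1.960 at the 95% level.
Margin = 1.960·0.055706 = 0.10918.
CI: 0.43038 ± 0.10918 = (0.3212, 0.5396).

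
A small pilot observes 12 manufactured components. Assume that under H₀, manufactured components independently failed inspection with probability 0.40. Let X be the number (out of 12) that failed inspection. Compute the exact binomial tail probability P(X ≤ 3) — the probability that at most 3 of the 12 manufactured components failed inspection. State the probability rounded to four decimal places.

X is binomial with n = 12 and p = 0.40.
P(X ≤ 3) = C(12,0)·0.40^0·0.60^12 + C(12,1)·0.40^1·0.60^11 + C(12,2)·0.40^2·0.60^10 + C(12,3)·0.40^3·0.60^9.
= 0.002177 + 0.017414 + 0.063852 + 0.141894 = 0.2253.

P = 0.2253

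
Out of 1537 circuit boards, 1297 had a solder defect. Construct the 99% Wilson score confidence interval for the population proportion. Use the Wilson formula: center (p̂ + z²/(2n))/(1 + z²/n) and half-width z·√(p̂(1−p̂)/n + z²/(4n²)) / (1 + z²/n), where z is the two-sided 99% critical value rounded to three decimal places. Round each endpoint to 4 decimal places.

Here p̂ = 1297/1537 = 0.84385 and z = 2.576 (z² = 6.635776).
1 + z²/n = 1.004317.
Center = (0.84385 + 0.002159)/1.004317 = 0.84237.
Radicand: p̂(1−p̂)/n + z²/(4n²) = 0.000085729 + 0.000000702 = 0.000086431.
Half-width = 2.576·√0.000086431/1.004317 = 0.02385.
So the interval runs from 0.8185 to 0.8662.

(0.8185, 0.8662)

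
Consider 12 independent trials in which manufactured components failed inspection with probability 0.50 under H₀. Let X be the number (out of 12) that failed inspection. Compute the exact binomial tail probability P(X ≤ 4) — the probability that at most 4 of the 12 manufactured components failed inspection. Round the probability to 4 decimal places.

P = 0.1938

X ~ Binomial(n=12, p=0.50).
P(X ≤ 4) = Σ_{j=0}^{4} C(12,j)·0.50^j·0.50^{12−j}.
= 0.000244 + 0.002930 + 0.016113 + 0.053711 + 0.120850 = 0.1938.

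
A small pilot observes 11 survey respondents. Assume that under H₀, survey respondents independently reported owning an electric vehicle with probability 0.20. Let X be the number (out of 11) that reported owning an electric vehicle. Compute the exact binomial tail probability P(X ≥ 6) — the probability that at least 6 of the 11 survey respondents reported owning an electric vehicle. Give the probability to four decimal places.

X is binomial with n = 11 and p = 0.20.
P(X ≥ 6) = Σ_{j=6}^{11} C(11,j)·0.20^j·0.80^{11−j}.
= 0.009689 + 0.001730 + 0.000216 + 0.000018 + 0.000001 + 0.000000 = 0.0117.

P = 0.0117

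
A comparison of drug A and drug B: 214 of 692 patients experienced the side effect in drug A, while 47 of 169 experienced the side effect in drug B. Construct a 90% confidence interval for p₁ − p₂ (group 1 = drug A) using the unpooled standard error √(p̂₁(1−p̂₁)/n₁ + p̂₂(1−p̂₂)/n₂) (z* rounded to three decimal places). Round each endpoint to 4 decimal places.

p̂₁ = 214/692 = 0.30925, p̂₂ = 47/169 = 0.27811; p̂₁ − p̂₂ = 0.03114.
Unpooled SE = √(p̂₁(1−p̂₁)/n₁ + p̂₂(1−p̂₂)/n₂) = √(0.000308691 + 0.001187948) = 0.038686.
The 90% critical value is z* = 1.645. Margin = 1.645·0.038686 = 0.06364.
So the interval runs from -0.0325 to 0.0948.

(-0.0325, 0.0948)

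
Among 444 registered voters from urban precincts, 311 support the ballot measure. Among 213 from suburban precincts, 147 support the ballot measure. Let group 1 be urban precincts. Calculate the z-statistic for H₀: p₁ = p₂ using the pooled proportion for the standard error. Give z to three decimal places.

p̂₁ = 311/444 = 0.70045, p̂₂ = 147/213 = 0.69014.
Pooling: p̂ = 458/657 = 0.69711.
SE = √[p̂(1−p̂)(1/n₁+1/n₂)] = √[0.69711·0.30289·(1/444+1/213)] ≈ 0.038300.
z = 0.01031/0.038300 = 0.269.

z = 0.269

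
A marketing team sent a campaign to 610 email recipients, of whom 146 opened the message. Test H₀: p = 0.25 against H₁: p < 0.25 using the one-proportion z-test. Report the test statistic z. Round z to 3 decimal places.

The sample proportion is 146/610 = 0.23934.
Null standard error: √(0.25·0.75/610) = √0.000307377 = 0.017532.
z = (0.23934 − 0.25)/0.017532 = -0.01066/0.017532 = -0.608.

z = -0.608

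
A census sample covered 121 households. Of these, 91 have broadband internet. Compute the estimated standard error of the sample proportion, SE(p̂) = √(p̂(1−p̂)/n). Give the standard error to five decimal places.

SE = 0.03926

With x = 91 successes in n = 121, p̂ = 0.75207.
p̂(1−p̂) = 0.186461.
SE = √(0.186461/121) = √0.001541000 = 0.03926.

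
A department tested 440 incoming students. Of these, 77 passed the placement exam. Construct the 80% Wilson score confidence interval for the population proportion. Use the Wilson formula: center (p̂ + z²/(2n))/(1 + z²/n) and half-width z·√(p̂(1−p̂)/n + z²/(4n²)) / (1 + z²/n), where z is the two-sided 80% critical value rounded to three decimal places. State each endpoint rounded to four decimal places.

p̂ = 77/440 = 0.17500; z = 1.282, so z² = 1.643524.
Denominator 1 + z²/n = 1 + 1.643524/440 = 1.003735.
Center = (0.17500 + 0.001868)/1.003735 = 0.17621.
Radicand: p̂(1−p̂)/n + z²/(4n²) = 0.000328125 + 0.000002122 = 0.000330247.
Half-width = z·√(radicand)/denom = 1.282·0.018173/1.003735 = 0.02321.
CI: 0.17621 ± 0.02321 = (0.1530, 0.1994).

(0.1530, 0.1994)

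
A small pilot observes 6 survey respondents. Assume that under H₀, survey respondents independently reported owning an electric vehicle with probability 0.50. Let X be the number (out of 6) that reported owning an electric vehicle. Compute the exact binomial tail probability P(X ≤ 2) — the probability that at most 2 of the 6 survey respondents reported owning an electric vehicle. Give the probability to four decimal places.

P = 0.3438

X is binomial with n = 6 and p = 0.50.
P(X ≤ 2) = C(6,0)·0.50^0·0.50^6 + C(6,1)·0.50^1·0.50^5 + C(6,2)·0.50^2·0.50^4.
= 0.015625 + 0.093750 + 0.234375 = 0.3438.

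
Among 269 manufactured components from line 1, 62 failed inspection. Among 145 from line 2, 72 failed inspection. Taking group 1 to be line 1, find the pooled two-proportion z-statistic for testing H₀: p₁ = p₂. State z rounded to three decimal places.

p̂₁ = 62/269 = 0.23048, p̂₂ = 72/145 = 0.49655.
Pooled p̂ = (62+72)/(269+145) = 134/414 = 0.32367.
SE = √[p̂(1−p̂)(1/n₁+1/n₂)] = √[0.32367·0.67633·(1/269+1/145)] ≈ 0.048203.
z = (p̂₁ − p̂₂)/SE = (0.23048 − 0.49655)/0.048203 = -0.26607/0.048203 = -5.520.

z = -5.520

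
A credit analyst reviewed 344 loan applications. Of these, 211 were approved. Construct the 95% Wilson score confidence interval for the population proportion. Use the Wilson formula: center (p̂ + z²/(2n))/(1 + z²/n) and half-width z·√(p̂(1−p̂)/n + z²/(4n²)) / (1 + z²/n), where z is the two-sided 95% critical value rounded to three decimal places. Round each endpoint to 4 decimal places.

(0.5609, 0.6633)

Here p̂ = 211/344 = 0.61337 and z = 1.960 (z² = 3.841600).
1 + z²/n = 1.011167.
Center = (0.61337 + 0.005584)/1.011167 = 0.61212.
Radicand: p̂(1−p̂)/n + z²/(4n²) = 0.000689380 + 0.000008116 = 0.000697496.
Half-width = z·√(radicand)/denom = 1.960·0.026410/1.011167 = 0.05119.
So the interval runs from 0.5609 to 0.6633.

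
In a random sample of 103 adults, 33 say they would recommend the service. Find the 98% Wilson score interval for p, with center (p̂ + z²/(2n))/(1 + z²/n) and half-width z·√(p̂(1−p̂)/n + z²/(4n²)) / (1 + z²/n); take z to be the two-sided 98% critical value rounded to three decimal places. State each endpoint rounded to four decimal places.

(0.2247, 0.4340)

Here p̂ = 33/103 = 0.32039 and z = 2.326 (z² = 5.410276).
1 + z²/n = 1.052527.
Center = (0.32039 + 0.026263)/1.052527 = 0.32935.
Radicand: p̂(1−p̂)/n + z²/(4n²) = 0.002113977 + 0.000127493 = 0.002241470.
Half-width = z·√(radicand)/denom = 2.326·0.047344/1.052527 = 0.10463.
Interval: 0.32935 ± 0.10463 → (0.2247, 0.4340).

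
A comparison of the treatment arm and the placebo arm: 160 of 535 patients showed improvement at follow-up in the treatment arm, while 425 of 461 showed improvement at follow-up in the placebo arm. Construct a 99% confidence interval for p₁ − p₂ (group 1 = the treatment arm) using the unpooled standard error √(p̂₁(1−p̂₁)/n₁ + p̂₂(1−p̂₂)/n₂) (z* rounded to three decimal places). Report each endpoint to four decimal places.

(-0.6831, -0.5625)

p̂₁ = 160/535 = 0.29907, p̂₂ = 425/461 = 0.92191; p̂₁ − p̂₂ = -0.62284.
Unpooled SE = √(p̂₁(1−p̂₁)/n₁ + p̂₂(1−p̂₂)/n₂) = √(0.000391823 + 0.000156167) = 0.023409.
The 99% critical value is z* = 2.576. Margin of error = 0.06030.
CI: -0.62284 ± 0.06030 = (-0.6831, -0.5625).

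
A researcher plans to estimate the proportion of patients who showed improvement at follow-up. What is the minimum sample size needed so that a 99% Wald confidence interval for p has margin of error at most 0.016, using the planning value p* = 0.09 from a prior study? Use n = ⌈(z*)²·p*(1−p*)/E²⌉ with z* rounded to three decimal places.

z* = 2.576 at the 99% level.
p*(1−p*) = 0.09·0.91 = 0.0819.
(z*)²·p*(1−p*)/E² = 6.635776·0.0819/0.000256 = 2122.930.
Rounding up, n = 2123.

n = 2123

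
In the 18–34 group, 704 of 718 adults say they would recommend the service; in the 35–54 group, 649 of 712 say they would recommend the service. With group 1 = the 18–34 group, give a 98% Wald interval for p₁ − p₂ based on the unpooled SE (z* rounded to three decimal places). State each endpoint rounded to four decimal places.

p̂₁ = 0.98050, p̂₂ = 0.91152, so the observed difference is 0.06898.
Unpooled SE = √(p̂₁(1−p̂₁)/n₁ + p̂₂(1−p̂₂)/n₂) = √(0.000026627 + 0.000113278) = 0.011828.
z* = 2.326 at the 98% level. Margin of error = 0.02751.
Interval: 0.06898 ± 0.02751 → (0.0415, 0.0965).

(0.0415, 0.0965)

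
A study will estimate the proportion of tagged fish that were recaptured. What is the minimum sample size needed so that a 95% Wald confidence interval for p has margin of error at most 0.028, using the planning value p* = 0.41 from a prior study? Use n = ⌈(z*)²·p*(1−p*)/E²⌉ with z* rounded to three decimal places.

n = 1186

For 95% confidence, z* = 1.960.
p*(1−p*) = 0.41·0.59 = 0.2419.
(z*)²·p*(1−p*)/E² = 3.841600·0.2419/0.000784 = 1185.310.
⌈1185.310⌉ = 1186.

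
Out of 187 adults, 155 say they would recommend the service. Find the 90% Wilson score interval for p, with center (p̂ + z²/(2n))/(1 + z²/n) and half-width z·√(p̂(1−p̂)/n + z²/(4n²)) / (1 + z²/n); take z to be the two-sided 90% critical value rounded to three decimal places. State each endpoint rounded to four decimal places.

p̂ = 155/187 = 0.82888; z = 1.645, so z² = 2.706025.
1 + z²/n = 1.014471.
Center = (0.82888 + 0.007235)/1.014471 = 0.82419.
Radicand: p̂(1−p̂)/n + z²/(4n²) = 0.000758502 + 0.000019346 = 0.000777848.
Half-width = 1.645·√0.000777848/1.014471 = 0.04522.
CI: 0.82419 ± 0.04522 = (0.7790, 0.8694).

(0.7790, 0.8694)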